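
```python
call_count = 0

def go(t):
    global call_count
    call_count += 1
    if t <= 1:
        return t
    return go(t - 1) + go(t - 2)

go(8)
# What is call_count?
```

Calls(t) = 1 + Calls(t-1) + Calls(t-2); Calls(0)=Calls(1)=1. For t=8 this gives 67.

Answer: 67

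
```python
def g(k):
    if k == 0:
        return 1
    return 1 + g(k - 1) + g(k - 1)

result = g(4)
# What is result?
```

g(k) = 1 + 2·g(k-1), g(0)=1. Closed form: (1+1)·2^4 - 1 = 31.

Answer: 31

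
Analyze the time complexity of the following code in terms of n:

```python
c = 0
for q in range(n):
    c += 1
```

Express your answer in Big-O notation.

Each loop level contributes: n. Multiplying the contributions gives O(n).

Answer: O(n)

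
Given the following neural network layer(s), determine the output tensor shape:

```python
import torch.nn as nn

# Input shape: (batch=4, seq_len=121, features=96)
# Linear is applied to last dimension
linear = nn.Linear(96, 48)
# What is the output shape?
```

Input: (4, 121, 96) -> Output: (4, 121, 48)

Answer: (4, 121, 48)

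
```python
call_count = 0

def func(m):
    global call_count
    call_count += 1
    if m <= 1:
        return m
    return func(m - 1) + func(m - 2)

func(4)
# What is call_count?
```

Calls(m) = 1 + Calls(m-1) + Calls(m-2); Calls(0)=Calls(1)=1. For m=4 this gives 9.

Answer: 9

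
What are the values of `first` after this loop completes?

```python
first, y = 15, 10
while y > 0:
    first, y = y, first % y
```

GCD of 15 and 10
`first` takes the values: 15 → 10 → 5

Answer: 5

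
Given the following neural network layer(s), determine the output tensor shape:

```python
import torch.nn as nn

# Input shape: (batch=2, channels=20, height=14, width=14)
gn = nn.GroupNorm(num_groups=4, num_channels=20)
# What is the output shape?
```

Input: (2, 20, 14, 14) -> Output: (2, 20, 14, 14)

Answer: (2, 20, 14, 14)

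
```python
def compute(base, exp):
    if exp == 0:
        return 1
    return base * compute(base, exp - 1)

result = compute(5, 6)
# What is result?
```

compute(5, 6) = 5 * 5 * 5 * 5 * 5 * 5 = 15625

Answer: 15625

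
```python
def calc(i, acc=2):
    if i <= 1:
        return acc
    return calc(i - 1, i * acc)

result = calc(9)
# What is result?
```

Accumulator trace (n, acc): (9, 2) -> (8, 18) -> (7, 144) -> (6, 1008) -> (5, 6048) -> (4, 30240) -> (3, 120960) -> (2, 362880) -> (1, 725760) -> return 725760

Answer: 725760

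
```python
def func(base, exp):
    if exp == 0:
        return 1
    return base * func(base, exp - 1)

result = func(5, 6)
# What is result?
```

func(5, 6) = 5 * 5 * 5 * 5 * 5 * 5 = 15625

Answer: 15625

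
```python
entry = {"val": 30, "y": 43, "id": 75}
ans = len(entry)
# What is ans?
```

Trace:
`entry = {"val": 30, "y": 43, "id": 75}` → entry = {'val': 30, 'y': 43, 'id': 75}
`ans = len(entry)` → ans = 3
So ans = 3

Answer: 3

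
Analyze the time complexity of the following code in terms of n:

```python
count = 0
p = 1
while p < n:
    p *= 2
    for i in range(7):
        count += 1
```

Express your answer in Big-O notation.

Each loop level contributes: log n × 1. Multiplying the contributions gives O(log n).

Answer: O(log n)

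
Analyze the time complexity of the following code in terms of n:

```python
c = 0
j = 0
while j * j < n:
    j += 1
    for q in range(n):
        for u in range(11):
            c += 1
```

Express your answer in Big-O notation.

Each loop level contributes: √n × n × 1. Multiplying the contributions gives O(n√n).

Answer: O(n√n)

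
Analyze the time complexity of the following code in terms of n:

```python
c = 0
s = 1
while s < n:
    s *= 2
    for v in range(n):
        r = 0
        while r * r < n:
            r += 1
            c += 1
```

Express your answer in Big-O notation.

Each loop level contributes: log n × n × √n. Multiplying the contributions gives O(n√n log n).

Answer: O(n√n log n)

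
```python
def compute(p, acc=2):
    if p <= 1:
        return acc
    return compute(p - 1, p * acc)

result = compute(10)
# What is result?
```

Accumulator trace (n, acc): (10, 2) -> (9, 20) -> (8, 180) -> (7, 1440) -> (6, 10080) -> (5, 60480) -> (4, 302400) -> (3, 1209600) -> (2, 3628800) -> (1, 7257600) -> return 7257600

Answer: 7257600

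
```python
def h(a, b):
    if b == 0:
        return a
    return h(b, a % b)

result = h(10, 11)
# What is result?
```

h(10, 11) -> h(11, 10) -> h(10, 1) -> h(1, 0) -> 1

Answer: 1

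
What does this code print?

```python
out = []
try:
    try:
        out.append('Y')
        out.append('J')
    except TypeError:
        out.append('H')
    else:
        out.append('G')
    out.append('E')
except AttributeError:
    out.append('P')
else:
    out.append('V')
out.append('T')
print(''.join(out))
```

Execution trace: 'Y' (inner try body) → 'J' (inner try body, no exception) → 'G' (inner else) → 'E' (try body, no exception) → 'V' (else) → 'T' (after the try/except). Output: YJGEVT

Answer: YJGEVT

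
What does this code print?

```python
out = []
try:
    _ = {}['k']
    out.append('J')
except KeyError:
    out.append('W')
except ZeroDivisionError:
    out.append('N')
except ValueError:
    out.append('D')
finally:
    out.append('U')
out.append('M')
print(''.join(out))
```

Execution trace: 'W' (except KeyError) → 'U' (finally) → 'M' (after the try/except). Output: WUM

Answer: WUM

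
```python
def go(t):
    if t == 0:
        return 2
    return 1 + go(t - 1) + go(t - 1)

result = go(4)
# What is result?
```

go(t) = 1 + 2·go(t-1), go(0)=2. Closed form: (2+1)·2^4 - 1 = 47.

Answer: 47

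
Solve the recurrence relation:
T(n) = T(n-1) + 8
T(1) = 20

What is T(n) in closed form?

Unrolling: T(n) = T(1) + 8·(n-1) = 20 + 8(n-1) = 8n + 12.

Answer: T(n) = 8n + 12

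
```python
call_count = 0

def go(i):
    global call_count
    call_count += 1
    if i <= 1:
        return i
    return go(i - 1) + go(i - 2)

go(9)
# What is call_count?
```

Calls(i) = 1 + Calls(i-1) + Calls(i-2); Calls(0)=Calls(1)=1. For i=9 this gives 109.

Answer: 109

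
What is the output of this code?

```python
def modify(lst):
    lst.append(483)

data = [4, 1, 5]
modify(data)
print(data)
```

Key concept: function modifies passed list.
Step by step:
`data = [4, 1, 5]` → data = [4, 1, 5]
`modify(data)` → data = [4, 1, 5, 483]
`print(data)` → prints [4, 1, 5, 483]

Answer: [4, 1, 5, 483]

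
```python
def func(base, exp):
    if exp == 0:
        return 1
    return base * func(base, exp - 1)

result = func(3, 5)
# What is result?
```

func(3, 5) = 3 * 3 * 3 * 3 * 3 = 243

Answer: 243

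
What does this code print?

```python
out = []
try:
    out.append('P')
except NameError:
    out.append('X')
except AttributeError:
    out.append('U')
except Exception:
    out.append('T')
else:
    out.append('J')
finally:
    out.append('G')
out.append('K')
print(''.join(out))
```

Execution trace: 'P' (try body, no exception) → 'J' (else) → 'G' (finally) → 'K' (after the try/except). Output: PJGK

Answer: PJGK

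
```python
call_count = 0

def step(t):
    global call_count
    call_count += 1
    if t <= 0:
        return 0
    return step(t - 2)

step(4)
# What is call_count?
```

Linear recursion stepping by 2: 3 calls from t=4 down to ≤0.

Answer: 3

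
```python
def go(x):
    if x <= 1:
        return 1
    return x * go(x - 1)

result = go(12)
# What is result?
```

go(12) = 12 * 11 * 10 * 9 * 8 * 7 * 6 * 5 * 4 * 3 * 2 * 1 = 479001600

Answer: 479001600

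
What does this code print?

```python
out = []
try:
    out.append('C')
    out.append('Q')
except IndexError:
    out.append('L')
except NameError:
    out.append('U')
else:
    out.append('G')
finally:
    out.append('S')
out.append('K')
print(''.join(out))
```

Execution trace: 'C' (try body) → 'Q' (try body, no exception) → 'G' (else) → 'S' (finally) → 'K' (after the try/except). Output: CQGSK

Answer: CQGSK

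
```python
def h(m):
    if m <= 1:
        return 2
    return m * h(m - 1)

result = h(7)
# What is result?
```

h(7) = 7 * 6 * 5 * 4 * 3 * 2 * 2 = 10080

Answer: 10080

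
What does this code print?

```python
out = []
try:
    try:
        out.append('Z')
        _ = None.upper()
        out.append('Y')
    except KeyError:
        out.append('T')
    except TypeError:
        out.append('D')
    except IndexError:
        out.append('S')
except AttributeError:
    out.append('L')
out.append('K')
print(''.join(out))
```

Execution trace: 'Z' (try body) → 'L' (outer except AttributeError) → 'K' (after the try/except). Output: ZLK

Answer: ZLK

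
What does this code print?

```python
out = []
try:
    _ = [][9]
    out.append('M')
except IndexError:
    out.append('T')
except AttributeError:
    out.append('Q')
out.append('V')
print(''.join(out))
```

Execution trace: 'T' (except IndexError) → 'V' (after the try/except). Output: TV

Answer: TV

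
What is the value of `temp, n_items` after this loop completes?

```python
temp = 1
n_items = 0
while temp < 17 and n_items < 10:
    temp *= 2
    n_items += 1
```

Double until >= 17 or 10 iterations
`temp, n_items` takes the values: (1, 0) → (2, 0) → (2, 1) → (4, 1) → (4, 2) → (8, 2) → (8, 3) → (16, 3) → (16, 4) → (32, 4) → (32, 5)

Answer: 32, 5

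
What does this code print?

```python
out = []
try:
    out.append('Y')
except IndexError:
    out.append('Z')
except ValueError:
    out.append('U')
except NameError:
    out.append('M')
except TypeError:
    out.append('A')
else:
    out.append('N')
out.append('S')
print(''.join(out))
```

Execution trace: 'Y' (try body, no exception) → 'N' (else) → 'S' (after the try/except). Output: YNS

Answer: YNS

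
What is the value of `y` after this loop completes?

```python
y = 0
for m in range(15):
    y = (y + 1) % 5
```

Increment mod 5, 15 times = 0
`y` takes the values: 0 → 1 → 2 → 3 → 4 → 0 → 1 → 2 → 3 → 4 → 0 → 1 → 2 → 3 → 4 → 0

Answer: 0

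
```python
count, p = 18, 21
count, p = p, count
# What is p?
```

Trace:
`count, p = 18, 21` → count = 18; p = 21
`count, p = p, count` → count = 21; p = 18
So p = 18

Answer: 18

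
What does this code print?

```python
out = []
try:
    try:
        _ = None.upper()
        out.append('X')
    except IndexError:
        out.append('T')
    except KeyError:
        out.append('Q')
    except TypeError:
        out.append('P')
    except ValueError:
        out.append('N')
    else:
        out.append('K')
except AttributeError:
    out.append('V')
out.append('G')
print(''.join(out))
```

Execution trace: 'V' (outer except AttributeError) → 'G' (after the try/except). Output: VG

Answer: VG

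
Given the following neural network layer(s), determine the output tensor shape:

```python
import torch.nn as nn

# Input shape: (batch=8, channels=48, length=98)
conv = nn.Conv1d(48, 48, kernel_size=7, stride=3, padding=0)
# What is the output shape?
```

Input: (8, 48, 98) -> Output: (8, 48, 31)

Answer: (8, 48, 31)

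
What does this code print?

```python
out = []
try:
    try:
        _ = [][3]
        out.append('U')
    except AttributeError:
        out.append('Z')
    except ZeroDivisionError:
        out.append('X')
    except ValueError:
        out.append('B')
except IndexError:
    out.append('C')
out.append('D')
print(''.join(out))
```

Execution trace: 'C' (outer except IndexError) → 'D' (after the try/except). Output: CD

Answer: CD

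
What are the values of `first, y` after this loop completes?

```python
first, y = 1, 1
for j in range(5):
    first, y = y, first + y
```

Fibonacci: after 5 iterations
`first, y` takes the values: (1, 1) → (1, 2) → (2, 3) → (3, 5) → (5, 8) → (8, 13)

Answer: 8, 13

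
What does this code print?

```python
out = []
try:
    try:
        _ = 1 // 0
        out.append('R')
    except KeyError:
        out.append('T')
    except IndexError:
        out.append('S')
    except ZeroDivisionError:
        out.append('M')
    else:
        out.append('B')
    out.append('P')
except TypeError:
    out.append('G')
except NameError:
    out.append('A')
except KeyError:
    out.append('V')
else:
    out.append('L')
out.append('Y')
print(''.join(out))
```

Execution trace: 'M' (inner except ZeroDivisionError) → 'P' (try body, no exception) → 'L' (else) → 'Y' (after the try/except). Output: MPLY

Answer: MPLY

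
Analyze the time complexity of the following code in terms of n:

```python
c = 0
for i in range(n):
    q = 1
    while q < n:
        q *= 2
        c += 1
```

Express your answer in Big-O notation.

Each loop level contributes: n × log n. Multiplying the contributions gives O(n log n).

Answer: O(n log n)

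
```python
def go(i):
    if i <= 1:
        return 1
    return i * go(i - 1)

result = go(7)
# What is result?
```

go(7) = 7 * 6 * 5 * 4 * 3 * 2 * 1 = 5040

Answer: 5040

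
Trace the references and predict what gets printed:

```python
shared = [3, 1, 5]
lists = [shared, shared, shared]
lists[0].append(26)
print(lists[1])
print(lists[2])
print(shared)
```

Key concept: list of same reference.
Step by step:
`shared = [3, 1, 5]` → shared = [3, 1, 5]
`lists = [shared, shared, shared]` → lists = [[3, 1, 5], [3, 1, 5], [3, 1, 5]]
`lists[0].append(26)` → shared = [3, 1, 5, 26]; lists = [[3, 1, 5, 26], [3, 1, 5, 26], [3, 1, 5, 26]]
`print(lists[1])` → prints [3, 1, 5, 26]
`print(lists[2])` → prints [3, 1, 5, 26]
`print(shared)` → prints [3, 1, 5, 26]

Answer:
[3, 1, 5, 26]
[3, 1, 5, 26]
[3, 1, 5, 26]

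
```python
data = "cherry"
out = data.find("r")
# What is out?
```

Trace:
`data = "cherry"` → data = 'cherry'
`out = data.find("r")` → out = 3
So out = 3

Answer: 3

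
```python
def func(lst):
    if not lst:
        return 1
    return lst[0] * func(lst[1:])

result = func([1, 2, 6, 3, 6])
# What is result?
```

Product over [1, 2, 6, 3, 6] = 1 * 2 * 6 * 3 * 6 = 216

Answer: 216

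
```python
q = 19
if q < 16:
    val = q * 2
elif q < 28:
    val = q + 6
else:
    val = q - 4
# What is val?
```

Trace:
`q = 19` → q = 19
`if q < 16: ...` → q < 16 is False, q < 28 is True → val = 25
So val = 25

Answer: 25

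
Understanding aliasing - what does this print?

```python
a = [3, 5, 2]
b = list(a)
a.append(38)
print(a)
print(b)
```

Key concept: list() constructor creates copy.
Step by step:
`a = [3, 5, 2]` → a = [3, 5, 2]
`b = list(a)` → b = [3, 5, 2]
`a.append(38)` → a = [3, 5, 2, 38]
`print(a)` → prints [3, 5, 2, 38]
`print(b)` → prints [3, 5, 2]

Answer:
[3, 5, 2, 38]
[3, 5, 2]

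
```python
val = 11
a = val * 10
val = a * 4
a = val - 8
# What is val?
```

Trace:
`val = 11` → val = 11
`a = val * 10` → a = 110
`val = a * 4` → val = 440
`a = val - 8` → a = 432
So val = 440

Answer: 440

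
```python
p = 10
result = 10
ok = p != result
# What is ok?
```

Trace:
`p = 10` → p = 10
`result = 10` → result = 10
`ok = p != result` → ok = False
So ok = False

Answer: False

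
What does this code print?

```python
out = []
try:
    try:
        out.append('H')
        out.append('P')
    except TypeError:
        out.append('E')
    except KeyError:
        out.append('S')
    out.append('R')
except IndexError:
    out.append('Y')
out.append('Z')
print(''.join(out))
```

Execution trace: 'H' (inner try body) → 'P' (inner try body, no exception) → 'R' (try body, no exception) → 'Z' (after the try/except). Output: HPRZ

Answer: HPRZ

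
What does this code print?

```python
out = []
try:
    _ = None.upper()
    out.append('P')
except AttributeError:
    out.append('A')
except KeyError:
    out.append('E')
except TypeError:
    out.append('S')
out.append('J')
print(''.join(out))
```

Execution trace: 'A' (except AttributeError) → 'J' (after the try/except). Output: AJ

Answer: AJ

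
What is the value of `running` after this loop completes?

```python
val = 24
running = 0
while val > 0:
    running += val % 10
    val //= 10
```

Sum digits of 24
`running` takes the values: 0 → 4 → 6

Answer: 6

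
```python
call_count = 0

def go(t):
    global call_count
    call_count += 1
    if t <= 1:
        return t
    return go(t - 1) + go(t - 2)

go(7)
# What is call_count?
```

Calls(t) = 1 + Calls(t-1) + Calls(t-2); Calls(0)=Calls(1)=1. For t=7 this gives 41.

Answer: 41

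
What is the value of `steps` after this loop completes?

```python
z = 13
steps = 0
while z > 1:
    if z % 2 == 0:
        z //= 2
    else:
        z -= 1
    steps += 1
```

Steps to reduce 13 to 1
`steps` takes the values: 0 → 1 → 2 → 3 → 4 → 5

Answer: 5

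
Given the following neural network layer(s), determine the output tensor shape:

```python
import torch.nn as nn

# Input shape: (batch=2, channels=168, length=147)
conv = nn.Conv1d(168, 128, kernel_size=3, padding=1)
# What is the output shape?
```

Input: (2, 168, 147) -> Output: (2, 128, 147)

Answer: (2, 128, 147)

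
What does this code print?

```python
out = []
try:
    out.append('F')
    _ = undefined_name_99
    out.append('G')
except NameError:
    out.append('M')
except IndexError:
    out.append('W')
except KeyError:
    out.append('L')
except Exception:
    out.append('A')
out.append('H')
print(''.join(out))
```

Execution trace: 'F' (try body) → 'M' (except NameError) → 'H' (after the try/except). Output: FMH

Answer: FMH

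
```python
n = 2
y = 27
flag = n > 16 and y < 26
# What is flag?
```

Trace:
`n = 2` → n = 2
`y = 27` → y = 27
`flag = n > 16 and y < 26` → flag = False
So flag = False

Answer: False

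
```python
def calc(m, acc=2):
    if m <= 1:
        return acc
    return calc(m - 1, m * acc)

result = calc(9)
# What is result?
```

Accumulator trace (n, acc): (9, 2) -> (8, 18) -> (7, 144) -> (6, 1008) -> (5, 6048) -> (4, 30240) -> (3, 120960) -> (2, 362880) -> (1, 725760) -> return 725760

Answer: 725760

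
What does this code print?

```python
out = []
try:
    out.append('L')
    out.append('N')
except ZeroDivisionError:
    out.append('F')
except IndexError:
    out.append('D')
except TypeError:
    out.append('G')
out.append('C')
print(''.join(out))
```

Execution trace: 'L' (try body) → 'N' (try body, no exception) → 'C' (after the try/except). Output: LNC

Answer: LNC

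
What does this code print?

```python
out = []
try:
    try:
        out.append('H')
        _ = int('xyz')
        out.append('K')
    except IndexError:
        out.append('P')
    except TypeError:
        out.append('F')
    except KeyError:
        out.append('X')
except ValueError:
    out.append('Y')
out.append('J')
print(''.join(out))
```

Execution trace: 'H' (try body) → 'Y' (outer except ValueError) → 'J' (after the try/except). Output: HYJ

Answer: HYJ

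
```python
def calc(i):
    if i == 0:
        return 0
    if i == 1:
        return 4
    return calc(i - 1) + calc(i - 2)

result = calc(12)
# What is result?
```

Build up from base cases: calc(0)=0, calc(1)=4, calc(2)=4, calc(3)=8, calc(4)=12, calc(5)=20, calc(6)=32, ..., calc(12)=576

Answer: 576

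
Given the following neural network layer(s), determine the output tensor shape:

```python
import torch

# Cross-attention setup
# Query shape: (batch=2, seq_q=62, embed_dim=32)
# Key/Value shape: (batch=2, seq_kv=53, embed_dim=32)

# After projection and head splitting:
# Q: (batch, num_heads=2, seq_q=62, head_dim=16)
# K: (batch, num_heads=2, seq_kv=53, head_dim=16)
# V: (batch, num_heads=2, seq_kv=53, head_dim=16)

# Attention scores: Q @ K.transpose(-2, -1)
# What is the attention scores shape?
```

Input: (2, 62, 32) -> Output: (2, 2, 62, 53)

Answer: (2, 2, 62, 53)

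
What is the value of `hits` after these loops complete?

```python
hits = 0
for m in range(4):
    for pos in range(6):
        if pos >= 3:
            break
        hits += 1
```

Inner breaks at 3, outer runs 4 times
`hits` takes the values: 0 → 1 → 2 → 3 → 4 → 5 → 6 → 7 → 8 → 9 → 10 → 11 → 12

Answer: 12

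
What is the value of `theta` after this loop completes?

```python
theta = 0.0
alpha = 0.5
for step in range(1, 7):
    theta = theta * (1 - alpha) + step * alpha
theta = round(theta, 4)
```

Moving average with lr=0.5
`theta` takes the values: 0.0 → 0.5 → 1.25 → 2.125 → 3.0625 → 4.03125 → 5.015625 → 5.0156

Answer: 5.0156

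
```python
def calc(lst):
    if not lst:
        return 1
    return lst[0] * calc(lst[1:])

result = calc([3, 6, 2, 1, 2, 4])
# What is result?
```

Product over [3, 6, 2, 1, 2, 4] = 3 * 6 * 2 * 1 * 2 * 4 = 288

Answer: 288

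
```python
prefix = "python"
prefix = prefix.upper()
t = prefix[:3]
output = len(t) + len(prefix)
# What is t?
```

Trace:
`prefix = "python"` → prefix = 'python'
`prefix = prefix.upper()` → prefix = 'PYTHON'
`t = prefix[:3]` → t = 'PYT'
`output = len(t) + len(prefix)` → output = 9
So t = 'PYT'

Answer: 'PYT'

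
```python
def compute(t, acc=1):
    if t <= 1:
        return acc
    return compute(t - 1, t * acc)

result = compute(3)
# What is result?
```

Accumulator trace (n, acc): (3, 1) -> (2, 3) -> (1, 6) -> return 6

Answer: 6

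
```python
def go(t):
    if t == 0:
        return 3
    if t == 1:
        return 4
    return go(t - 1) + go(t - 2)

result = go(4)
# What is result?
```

Build up from base cases: go(0)=3, go(1)=4, go(2)=7, go(3)=11, go(4)=18

Answer: 18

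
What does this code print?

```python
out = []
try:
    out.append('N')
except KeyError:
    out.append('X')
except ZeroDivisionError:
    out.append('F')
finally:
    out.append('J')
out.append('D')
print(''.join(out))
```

Execution trace: 'N' (try body, no exception) → 'J' (finally) → 'D' (after the try/except). Output: NJD

Answer: NJD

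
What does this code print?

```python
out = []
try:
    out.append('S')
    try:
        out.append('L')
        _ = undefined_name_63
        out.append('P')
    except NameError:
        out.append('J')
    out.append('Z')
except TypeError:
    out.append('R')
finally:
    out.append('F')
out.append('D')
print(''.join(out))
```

Execution trace: 'S' (try body) → 'L' (inner try body) → 'J' (inner except NameError) → 'Z' (try body, no exception) → 'F' (finally) → 'D' (after the try/except). Output: SLJZFD

Answer: SLJZFD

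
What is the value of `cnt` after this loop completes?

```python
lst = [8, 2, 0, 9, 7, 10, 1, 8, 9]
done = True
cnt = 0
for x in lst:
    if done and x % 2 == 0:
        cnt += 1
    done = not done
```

Count even values at even positions
`cnt` takes the values: 0 → 1 → 2

Answer: 2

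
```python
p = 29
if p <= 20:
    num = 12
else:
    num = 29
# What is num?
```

Trace:
`p = 29` → p = 29
`if p <= 20: ...` → p <= 20 is False, take else branch → num = 29
So num = 29

Answer: 29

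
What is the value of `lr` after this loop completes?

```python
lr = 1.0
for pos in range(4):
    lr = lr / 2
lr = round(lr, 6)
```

Halving LR 4 times: 1 / 2^4
`lr` takes the values: 1.0 → 0.5 → 0.25 → 0.125 → 0.0625

Answer: 0.0625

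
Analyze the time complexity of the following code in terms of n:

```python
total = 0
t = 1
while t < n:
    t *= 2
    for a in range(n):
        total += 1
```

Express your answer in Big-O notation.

Each loop level contributes: log n × n. Multiplying the contributions gives O(n log n).

Answer: O(n log n)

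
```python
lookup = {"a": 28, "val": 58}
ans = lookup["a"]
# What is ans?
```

Trace:
`lookup = {"a": 28, "val": 58}` → lookup = {'a': 28, 'val': 58}
`ans = lookup["a"]` → ans = 28
So ans = 28

Answer: 28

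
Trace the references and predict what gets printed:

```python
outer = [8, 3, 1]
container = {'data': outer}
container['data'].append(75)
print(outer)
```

Key concept: dict holds reference to list.
Step by step:
`outer = [8, 3, 1]` → outer = [8, 3, 1]
`container = {'data': outer}` → container = {'data': [8, 3, 1]}
`container['data'].append(75)` → outer = [8, 3, 1, 75]; container = {'data': [8, 3, 1, 75]}
`print(outer)` → prints [8, 3, 1, 75]

Answer: [8, 3, 1, 75]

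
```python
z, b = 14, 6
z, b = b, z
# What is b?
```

Trace:
`z, b = 14, 6` → z = 14; b = 6
`z, b = b, z` → z = 6; b = 14
So b = 14

Answer: 14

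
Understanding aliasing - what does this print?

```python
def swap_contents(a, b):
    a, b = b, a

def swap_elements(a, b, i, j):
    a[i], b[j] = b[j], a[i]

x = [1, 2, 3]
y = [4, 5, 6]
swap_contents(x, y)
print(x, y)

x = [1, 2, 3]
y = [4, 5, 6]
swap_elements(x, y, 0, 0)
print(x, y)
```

Key concept: parameter rebinding vs mutation.
Step by step:
`x = [1, 2, 3]` → x = [1, 2, 3]
`y = [4, 5, 6]` → y = [4, 5, 6]
`swap_contents(x, y)` → no visible change to tracked variables
`print(x, y)` → prints [1, 2, 3] [4, 5, 6]
`x = [1, 2, 3]` → x = [1, 2, 3]
`y = [4, 5, 6]` → y = [4, 5, 6]
`swap_elements(x, y, 0, 0)` → x = [4, 2, 3]; y = [1, 5, 6]
`print(x, y)` → prints [4, 2, 3] [1, 5, 6]

Answer:
[1, 2, 3] [4, 5, 6]
[4, 2, 3] [1, 5, 6]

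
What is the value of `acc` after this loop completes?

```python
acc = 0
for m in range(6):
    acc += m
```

Sum of 0 to 5 = 15
`acc` takes the values: 0 → 1 → 3 → 6 → 10 → 15

Answer: 15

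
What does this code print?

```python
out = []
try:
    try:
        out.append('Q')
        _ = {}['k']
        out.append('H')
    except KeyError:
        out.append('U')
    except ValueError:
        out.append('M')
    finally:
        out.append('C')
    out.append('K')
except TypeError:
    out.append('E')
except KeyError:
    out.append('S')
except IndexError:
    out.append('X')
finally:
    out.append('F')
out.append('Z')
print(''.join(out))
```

Execution trace: 'Q' (inner try body) → 'U' (inner except KeyError) → 'C' (inner finally) → 'K' (try body, no exception) → 'F' (finally) → 'Z' (after the try/except). Output: QUCKFZ

Answer: QUCKFZ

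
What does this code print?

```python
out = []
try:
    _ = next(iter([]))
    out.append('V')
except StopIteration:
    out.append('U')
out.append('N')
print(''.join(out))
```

Execution trace: 'U' (except StopIteration) → 'N' (after the try/except). Output: UN

Answer: UN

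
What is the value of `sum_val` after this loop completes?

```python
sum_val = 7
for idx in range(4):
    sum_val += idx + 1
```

Start at 7, add 1 to 4 = 17
`sum_val` takes the values: 7 → 8 → 10 → 13 → 17

Answer: 17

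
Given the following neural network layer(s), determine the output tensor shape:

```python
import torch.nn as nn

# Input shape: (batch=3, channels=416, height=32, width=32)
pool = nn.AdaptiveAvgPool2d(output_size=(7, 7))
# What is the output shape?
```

Input: (3, 416, 32, 32) -> Output: (3, 416, 7, 7)

Answer: (3, 416, 7, 7)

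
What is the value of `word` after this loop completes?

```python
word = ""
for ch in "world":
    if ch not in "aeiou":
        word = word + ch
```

Remove vowels from 'world'
`word` takes the values: "" → "w" → "wr" → "wrl" → "wrld"

Answer: "wrld"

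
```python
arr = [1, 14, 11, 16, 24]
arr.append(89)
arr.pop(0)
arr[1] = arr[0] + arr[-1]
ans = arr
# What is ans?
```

Trace:
`arr = [1, 14, 11, 16, 24]` → arr = [1, 14, 11, 16, 24]
`arr.append(89)` → arr = [1, 14, 11, 16, 24, 89]
`arr.pop(0)` → arr = [14, 11, 16, 24, 89]
`arr[1] = arr[0] + arr[-1]` → arr = [14, 103, 16, 24, 89]
`ans = arr` → ans = [14, 103, 16, 24, 89]
So ans = [14, 103, 16, 24, 89]

Answer: [14, 103, 16, 24, 89]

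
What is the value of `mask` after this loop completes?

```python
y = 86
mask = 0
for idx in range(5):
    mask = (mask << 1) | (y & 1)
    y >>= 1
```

Reverse lowest 5 bits of 86
`mask` takes the values: 0 → 1 → 3 → 6 → 13

Answer: 13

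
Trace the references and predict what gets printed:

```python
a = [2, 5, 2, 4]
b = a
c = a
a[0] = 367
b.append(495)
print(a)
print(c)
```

Key concept: multiple aliases.
Step by step:
`a = [2, 5, 2, 4]` → a = [2, 5, 2, 4]
`b = a` → b = [2, 5, 2, 4] (same object as a)
`c = a` → c = [2, 5, 2, 4] (same object as a, b)
`a[0] = 367` → a = [367, 5, 2, 4] (same object as b, c); b = [367, 5, 2, 4] (same object as a, c); c = [367, 5, 2, 4] (same object as a, b)
`b.append(495)` → a = [367, 5, 2, 4, 495] (same object as b, c); b = [367, 5, 2, 4, 495] (same object as a, c); c = [367, 5, 2, 4, 495] (same object as a, b)
`print(a)` → prints [367, 5, 2, 4, 495]
`print(c)` → prints [367, 5, 2, 4, 495]

Answer:
[367, 5, 2, 4, 495]
[367, 5, 2, 4, 495]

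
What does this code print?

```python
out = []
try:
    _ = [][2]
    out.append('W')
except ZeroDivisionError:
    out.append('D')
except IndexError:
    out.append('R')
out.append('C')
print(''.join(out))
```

Execution trace: 'R' (except IndexError) → 'C' (after the try/except). Output: RC

Answer: RC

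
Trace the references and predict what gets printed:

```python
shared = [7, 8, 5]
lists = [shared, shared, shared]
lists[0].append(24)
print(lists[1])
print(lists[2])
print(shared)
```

Key concept: list of same reference.
Step by step:
`shared = [7, 8, 5]` → shared = [7, 8, 5]
`lists = [shared, shared, shared]` → lists = [[7, 8, 5], [7, 8, 5], [7, 8, 5]]
`lists[0].append(24)` → shared = [7, 8, 5, 24]; lists = [[7, 8, 5, 24], [7, 8, 5, 24], [7, 8, 5, 24]]
`print(lists[1])` → prints [7, 8, 5, 24]
`print(lists[2])` → prints [7, 8, 5, 24]
`print(shared)` → prints [7, 8, 5, 24]

Answer:
[7, 8, 5, 24]
[7, 8, 5, 24]
[7, 8, 5, 24]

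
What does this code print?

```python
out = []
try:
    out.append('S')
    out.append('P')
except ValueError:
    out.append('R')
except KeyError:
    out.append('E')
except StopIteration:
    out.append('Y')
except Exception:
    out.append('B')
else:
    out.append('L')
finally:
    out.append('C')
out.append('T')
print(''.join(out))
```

Execution trace: 'S' (try body) → 'P' (try body, no exception) → 'L' (else) → 'C' (finally) → 'T' (after the try/except). Output: SPLCT

Answer: SPLCT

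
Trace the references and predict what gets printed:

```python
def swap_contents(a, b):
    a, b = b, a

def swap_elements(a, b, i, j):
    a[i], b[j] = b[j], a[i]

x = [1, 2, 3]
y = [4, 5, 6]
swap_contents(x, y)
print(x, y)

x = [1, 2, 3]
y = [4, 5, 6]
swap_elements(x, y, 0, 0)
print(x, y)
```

Key concept: parameter rebinding vs mutation.
Step by step:
`x = [1, 2, 3]` → x = [1, 2, 3]
`y = [4, 5, 6]` → y = [4, 5, 6]
`swap_contents(x, y)` → no visible change to tracked variables
`print(x, y)` → prints [1, 2, 3] [4, 5, 6]
`x = [1, 2, 3]` → x = [1, 2, 3]
`y = [4, 5, 6]` → y = [4, 5, 6]
`swap_elements(x, y, 0, 0)` → x = [4, 2, 3]; y = [1, 5, 6]
`print(x, y)` → prints [4, 2, 3] [1, 5, 6]

Answer:
[1, 2, 3] [4, 5, 6]
[4, 2, 3] [1, 5, 6]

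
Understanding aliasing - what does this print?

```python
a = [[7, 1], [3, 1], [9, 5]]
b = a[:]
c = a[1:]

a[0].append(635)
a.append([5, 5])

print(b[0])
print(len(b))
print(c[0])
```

Key concept: slice with nested mutation.
Step by step:
`a = [[7, 1], [3, 1], [9, 5]]` → a = [[7, 1], [3, 1], [9, 5]]
`b = a[:]` → b = [[7, 1], [3, 1], [9, 5]]
`c = a[1:]` → c = [[3, 1], [9, 5]]
`a[0].append(635)` → a = [[7, 1, 635], [3, 1], [9, 5]]; b = [[7, 1, 635], [3, 1], [9, 5]]
`a.append([5, 5])` → a = [[7, 1, 635], [3, 1], [9, 5], [5, 5]]
`print(b[0])` → prints [7, 1, 635]
`print(len(b))` → prints 3
`print(c[0])` → prints [3, 1]

Answer:
[7, 1, 635]
3
[3, 1]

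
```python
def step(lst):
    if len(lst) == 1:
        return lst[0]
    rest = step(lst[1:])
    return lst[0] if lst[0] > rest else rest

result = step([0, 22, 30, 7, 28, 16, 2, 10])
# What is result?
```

Recursive max over [0, 22, 30, 7, 28, 16, 2, 10] = 30

Answer: 30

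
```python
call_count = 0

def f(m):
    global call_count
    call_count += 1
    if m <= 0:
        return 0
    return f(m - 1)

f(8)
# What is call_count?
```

Linear recursion stepping by 1: 9 calls from m=8 down to ≤0.

Answer: 9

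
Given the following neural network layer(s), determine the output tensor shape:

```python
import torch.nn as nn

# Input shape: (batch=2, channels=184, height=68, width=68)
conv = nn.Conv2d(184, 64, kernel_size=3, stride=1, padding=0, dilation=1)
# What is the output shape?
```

Input: (2, 184, 68, 68) -> Output: (2, 64, 66, 66)

Answer: (2, 64, 66, 66)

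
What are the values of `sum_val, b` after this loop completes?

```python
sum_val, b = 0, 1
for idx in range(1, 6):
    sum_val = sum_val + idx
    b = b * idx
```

Sum and factorial of 1 to 5
`sum_val, b` takes the values: (0, 1) → (1, 1) → (3, 1) → (3, 2) → (6, 2) → (6, 6) → (10, 6) → (10, 24) → (15, 24) → (15, 120)

Answer: 15, 120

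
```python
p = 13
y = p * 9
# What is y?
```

Trace:
`p = 13` → p = 13
`y = p * 9` → y = 117
So y = 117

Answer: 117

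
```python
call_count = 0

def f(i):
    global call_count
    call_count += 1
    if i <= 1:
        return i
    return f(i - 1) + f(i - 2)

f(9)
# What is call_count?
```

Calls(i) = 1 + Calls(i-1) + Calls(i-2); Calls(0)=Calls(1)=1. For i=9 this gives 109.

Answer: 109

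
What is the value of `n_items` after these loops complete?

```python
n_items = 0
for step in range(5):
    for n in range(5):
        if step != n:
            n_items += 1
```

5² - 5 (exclude diagonal)
`n_items` takes the values: 0 → 1 → 2 → 3 → 4 → 5 → 6 → 7 → 8 → 9 → 10 → 11 → 12 → 13 → 14 → 15 → 16 → 17 → 18 → 19 → 20

Answer: 20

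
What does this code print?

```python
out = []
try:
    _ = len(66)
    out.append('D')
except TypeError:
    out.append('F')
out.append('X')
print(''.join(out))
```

Execution trace: 'F' (except TypeError) → 'X' (after the try/except). Output: FX

Answer: FX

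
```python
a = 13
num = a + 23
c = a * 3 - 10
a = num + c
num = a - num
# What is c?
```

Trace:
`a = 13` → a = 13
`num = a + 23` → num = 36
`c = a * 3 - 10` → c = 29
`a = num + c` → a = 65
`num = a - num` → num = 29
So c = 29

Answer: 29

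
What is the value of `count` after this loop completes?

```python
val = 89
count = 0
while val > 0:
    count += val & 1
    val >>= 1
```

Count set bits in 89 (binary: 0b1011001)
`count` takes the values: 0 → 1 → 2 → 3 → 4

Answer: 4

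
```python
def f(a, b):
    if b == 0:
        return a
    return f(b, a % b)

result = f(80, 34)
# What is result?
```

f(80, 34) -> f(34, 12) -> f(12, 10) -> f(10, 2) -> f(2, 0) -> 2

Answer: 2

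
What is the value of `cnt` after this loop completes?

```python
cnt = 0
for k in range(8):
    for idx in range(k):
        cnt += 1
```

Triangle number: 0+1+2+...+7
`cnt` takes the values: 0 → 1 → 2 → 3 → 4 → 5 → 6 → 7 → 8 → 9 → 10 → 11 → 12 → 13 → 14 → 15 → 16 → 17 → 18 → 19 → 20 → 21 → 22 → 23 → 24 → 25 → 26 → 27 → 28

Answer: 28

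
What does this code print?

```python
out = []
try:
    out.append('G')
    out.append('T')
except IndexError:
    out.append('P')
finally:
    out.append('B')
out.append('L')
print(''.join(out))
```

Execution trace: 'G' (try body) → 'T' (try body, no exception) → 'B' (finally) → 'L' (after the try/except). Output: GTBL

Answer: GTBL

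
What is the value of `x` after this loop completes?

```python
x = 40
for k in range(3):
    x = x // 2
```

Halve 3 times: 40 // 2^3 = 5
`x` takes the values: 40 → 20 → 10 → 5

Answer: 5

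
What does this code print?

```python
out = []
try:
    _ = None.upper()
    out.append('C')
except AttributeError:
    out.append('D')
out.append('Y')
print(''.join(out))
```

Execution trace: 'D' (except AttributeError) → 'Y' (after the try/except). Output: DY

Answer: DY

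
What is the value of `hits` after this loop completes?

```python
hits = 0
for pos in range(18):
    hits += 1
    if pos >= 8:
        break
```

Loop breaks when pos reaches 8, hits is 9
`hits` takes the values: 0 → 1 → 2 → 3 → 4 → 5 → 6 → 7 → 8 → 9

Answer: 9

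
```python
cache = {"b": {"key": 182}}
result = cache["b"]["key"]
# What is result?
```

Trace:
`cache = {"b": {"key": 182}}` → cache = {'b': {'key': 182}}
`result = cache["b"]["key"]` → result = 182
So result = 182

Answer: 182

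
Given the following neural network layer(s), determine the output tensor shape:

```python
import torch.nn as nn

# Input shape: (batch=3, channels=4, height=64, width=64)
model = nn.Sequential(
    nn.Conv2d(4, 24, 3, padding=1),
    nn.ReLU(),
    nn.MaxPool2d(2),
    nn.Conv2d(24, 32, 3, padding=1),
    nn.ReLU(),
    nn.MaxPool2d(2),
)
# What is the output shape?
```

Input: (3, 4, 64, 64) -> after first Conv2d: (3, 24, 64, 64) -> after first MaxPool2d: (3, 24, 32, 32) -> after second Conv2d: (3, 32, 32, 32) -> Output: (3, 32, 16, 16)

Answer: (3, 32, 16, 16)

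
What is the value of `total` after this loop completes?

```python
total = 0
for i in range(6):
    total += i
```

Sum of 0 to 5 = 15
`total` takes the values: 0 → 1 → 3 → 6 → 10 → 15

Answer: 15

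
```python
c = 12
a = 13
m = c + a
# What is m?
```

Trace:
`c = 12` → c = 12
`a = 13` → a = 13
`m = c + a` → m = 25
So m = 25

Answer: 25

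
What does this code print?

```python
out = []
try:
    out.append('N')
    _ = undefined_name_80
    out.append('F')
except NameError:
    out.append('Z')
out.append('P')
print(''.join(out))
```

Execution trace: 'N' (try body) → 'Z' (except NameError) → 'P' (after the try/except). Output: NZP

Answer: NZP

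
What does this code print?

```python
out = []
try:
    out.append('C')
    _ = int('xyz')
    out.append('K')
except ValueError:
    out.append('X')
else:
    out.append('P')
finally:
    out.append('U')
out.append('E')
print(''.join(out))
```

Execution trace: 'C' (try body) → 'X' (except ValueError) → 'U' (finally) → 'E' (after the try/except). Output: CXUE

Answer: CXUE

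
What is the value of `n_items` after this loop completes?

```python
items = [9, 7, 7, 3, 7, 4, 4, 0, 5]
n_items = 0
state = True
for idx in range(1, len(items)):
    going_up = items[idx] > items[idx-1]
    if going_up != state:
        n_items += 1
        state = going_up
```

Count direction changes in [9, 7, 7, 3, 7, 4, 4, 0, 5]
`n_items` takes the values: 0 → 1 → 2 → 3 → 4

Answer: 4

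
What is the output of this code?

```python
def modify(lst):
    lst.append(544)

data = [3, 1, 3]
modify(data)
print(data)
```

Key concept: function modifies passed list.
Step by step:
`data = [3, 1, 3]` → data = [3, 1, 3]
`modify(data)` → data = [3, 1, 3, 544]
`print(data)` → prints [3, 1, 3, 544]

Answer: [3, 1, 3, 544]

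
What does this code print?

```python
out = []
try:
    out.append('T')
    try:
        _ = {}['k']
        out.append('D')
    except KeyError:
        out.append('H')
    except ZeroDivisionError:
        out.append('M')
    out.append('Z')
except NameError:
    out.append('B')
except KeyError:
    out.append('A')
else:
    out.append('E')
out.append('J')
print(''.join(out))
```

Execution trace: 'T' (try body) → 'H' (inner except KeyError) → 'Z' (try body, no exception) → 'E' (else) → 'J' (after the try/except). Output: THZEJ

Answer: THZEJ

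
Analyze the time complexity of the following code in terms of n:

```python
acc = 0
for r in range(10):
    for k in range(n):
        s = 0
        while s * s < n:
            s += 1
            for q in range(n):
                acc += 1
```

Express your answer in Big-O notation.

Each loop level contributes: 1 × n × √n × n. Multiplying the contributions gives O(n^2√n).

Answer: O(n^2√n)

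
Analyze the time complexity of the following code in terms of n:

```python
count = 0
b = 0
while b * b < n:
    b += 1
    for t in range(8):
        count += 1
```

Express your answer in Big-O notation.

Each loop level contributes: √n × 1. Multiplying the contributions gives O(√n).

Answer: O(√n)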